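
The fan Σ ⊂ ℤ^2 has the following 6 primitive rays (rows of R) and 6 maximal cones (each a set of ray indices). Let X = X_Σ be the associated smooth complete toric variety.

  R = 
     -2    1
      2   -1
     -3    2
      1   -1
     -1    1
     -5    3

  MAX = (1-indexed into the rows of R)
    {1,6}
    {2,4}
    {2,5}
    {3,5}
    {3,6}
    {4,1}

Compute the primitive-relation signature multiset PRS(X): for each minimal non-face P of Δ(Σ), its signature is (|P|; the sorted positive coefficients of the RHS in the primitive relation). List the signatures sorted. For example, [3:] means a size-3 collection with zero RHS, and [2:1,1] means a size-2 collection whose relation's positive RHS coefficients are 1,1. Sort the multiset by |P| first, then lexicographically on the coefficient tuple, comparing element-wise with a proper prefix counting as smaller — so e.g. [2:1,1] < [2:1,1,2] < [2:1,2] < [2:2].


Δ(Σ) — 6 vertices, 9 min non-faces:

  P = {1,2}:  v_{1} + v_{2} = 0 ; sig = [2:]
  P = {4,5}:  v_{4} + v_{5} = 0 ; sig = [2:]
  P = {1,3}:  v_{1} + v_{3} = v_{6} ; sig = [2:1]
  P = {1,5}:  v_{1} + v_{5} = v_{3} ; sig = [2:1]
  P = {2,3}:  v_{2} + v_{3} = v_{5} ; sig = [2:1]
  P = {2,6}:  v_{2} + v_{6} = v_{3} ; sig = [2:1]
  P = {3,4}:  v_{3} + v_{4} = v_{1} ; sig = [2:1]
  P = {4,6}:  v_{4} + v_{6} = 2·v_{1} ; sig = [2:2]
  P = {5,6}:  v_{5} + v_{6} = 2·v_{3} ; sig = [2:2]

Sorted signature multiset PRS(X):
    [2:]
    [2:]
    [2:1]
    [2:1]
    [2:1]
    [2:1]
    [2:1]
    [2:2]
    [2:2]


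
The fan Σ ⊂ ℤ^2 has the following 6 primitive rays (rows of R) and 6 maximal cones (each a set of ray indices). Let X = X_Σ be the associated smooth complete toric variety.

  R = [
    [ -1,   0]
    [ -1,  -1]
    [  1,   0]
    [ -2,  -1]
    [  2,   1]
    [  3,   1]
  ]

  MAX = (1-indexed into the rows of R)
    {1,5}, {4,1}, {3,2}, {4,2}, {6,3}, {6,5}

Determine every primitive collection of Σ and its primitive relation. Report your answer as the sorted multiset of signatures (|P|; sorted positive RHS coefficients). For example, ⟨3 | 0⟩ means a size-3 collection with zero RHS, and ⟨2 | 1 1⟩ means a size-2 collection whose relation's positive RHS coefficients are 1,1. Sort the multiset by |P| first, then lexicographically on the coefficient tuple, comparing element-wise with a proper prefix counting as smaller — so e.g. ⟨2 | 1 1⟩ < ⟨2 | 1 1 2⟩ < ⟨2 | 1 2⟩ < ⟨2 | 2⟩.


Minimal non-faces — 9 found among 6 rays, 6 max cones:

  {1,3}:  v_{1} + v_{3} = 0  →  sig = ⟨2 | 0⟩
  {4,5}:  v_{4} + v_{5} = 0  →  sig = ⟨2 | 0⟩
  {1,2}:  v_{1} + v_{2} = v_{4}  →  sig = ⟨2 | 1⟩
  {1,6}:  v_{1} + v_{6} = v_{5}  →  sig = ⟨2 | 1⟩
  {2,5}:  v_{2} + v_{5} = v_{3}  →  sig = ⟨2 | 1⟩
  {3,4}:  v_{3} + v_{4} = v_{2}  →  sig = ⟨2 | 1⟩
  {3,5}:  v_{3} + v_{5} = v_{6}  →  sig = ⟨2 | 1⟩
  {4,6}:  v_{4} + v_{6} = v_{3}  →  sig = ⟨2 | 1⟩
  {2,6}:  v_{2} + v_{6} = 2·v_{3}  →  sig = ⟨2 | 2⟩

Hence PRS(X_Σ) =
    ⟨2 | 0⟩
    ⟨2 | 0⟩
    ⟨2 | 1⟩
    ⟨2 | 1⟩
    ⟨2 | 1⟩
    ⟨2 | 1⟩
    ⟨2 | 1⟩
    ⟨2 | 1⟩
    ⟨2 | 2⟩


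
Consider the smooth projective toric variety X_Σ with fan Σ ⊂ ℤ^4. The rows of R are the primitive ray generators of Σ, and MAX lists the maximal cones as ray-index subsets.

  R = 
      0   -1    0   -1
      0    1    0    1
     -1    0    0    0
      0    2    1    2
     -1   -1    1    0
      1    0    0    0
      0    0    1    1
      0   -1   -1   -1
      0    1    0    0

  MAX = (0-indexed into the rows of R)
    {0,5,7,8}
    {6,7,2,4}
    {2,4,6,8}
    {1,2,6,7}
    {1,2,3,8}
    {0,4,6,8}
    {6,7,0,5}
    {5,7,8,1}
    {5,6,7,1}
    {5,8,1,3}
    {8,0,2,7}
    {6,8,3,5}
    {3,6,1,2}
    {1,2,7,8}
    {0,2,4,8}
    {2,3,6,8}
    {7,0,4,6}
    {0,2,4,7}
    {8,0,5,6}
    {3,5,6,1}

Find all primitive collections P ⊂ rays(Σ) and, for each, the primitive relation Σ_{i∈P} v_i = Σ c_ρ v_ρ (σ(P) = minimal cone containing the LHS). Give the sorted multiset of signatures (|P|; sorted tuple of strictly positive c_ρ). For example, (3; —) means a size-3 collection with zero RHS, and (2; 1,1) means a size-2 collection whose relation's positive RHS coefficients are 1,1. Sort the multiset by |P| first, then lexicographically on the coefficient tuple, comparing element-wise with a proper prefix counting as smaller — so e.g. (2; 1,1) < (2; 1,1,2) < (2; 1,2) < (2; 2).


11 minimal non-faces of Δ(Σ) (on 9 rays):

  P={0,1}:  v_{0} + v_{1} = 0  so sig = (2; —)
  P={2,5}:  v_{2} + v_{5} = 0  so sig = (2; —)
  P={3,7}:  v_{3} + v_{7} = v_{1}  so sig = (2; 1)
  P={0,3}:  v_{0} + v_{3} = v_{6} + v_{8}  so sig = (2; 1,1)
  P={1,4}:  v_{1} + v_{4} = v_{2} + v_{6}  so sig = (2; 1,1)
  P={4,5}:  v_{4} + v_{5} = v_{0} + v_{6}  so sig = (2; 1,1)
  P={3,4}:  v_{3} + v_{4} = v_{2} + 2·v_{6} + v_{8}  so sig = (2; 1,1,2)
  P={6,7,8}:  v_{6} + v_{7} + v_{8} = 0  so sig = (3; —)
  P={0,2,6}:  v_{0} + v_{2} + v_{6} = v_{4}  so sig = (3; 1)
  P={1,6,8}:  v_{1} + v_{6} + v_{8} = v_{3}  so sig = (3; 1)
  P={4,7,8}:  v_{4} + v_{7} + v_{8} = v_{0} + v_{2}  so sig = (3; 1,1)

so the primitive-relation signature multiset is
    |P|=2: 7 collections, coeffs (), (), (1), (1,1), (1,1), (1,1), (1,1,2)
    |P|=3: 4 collections, coeffs (), (1), (1), (1,1)


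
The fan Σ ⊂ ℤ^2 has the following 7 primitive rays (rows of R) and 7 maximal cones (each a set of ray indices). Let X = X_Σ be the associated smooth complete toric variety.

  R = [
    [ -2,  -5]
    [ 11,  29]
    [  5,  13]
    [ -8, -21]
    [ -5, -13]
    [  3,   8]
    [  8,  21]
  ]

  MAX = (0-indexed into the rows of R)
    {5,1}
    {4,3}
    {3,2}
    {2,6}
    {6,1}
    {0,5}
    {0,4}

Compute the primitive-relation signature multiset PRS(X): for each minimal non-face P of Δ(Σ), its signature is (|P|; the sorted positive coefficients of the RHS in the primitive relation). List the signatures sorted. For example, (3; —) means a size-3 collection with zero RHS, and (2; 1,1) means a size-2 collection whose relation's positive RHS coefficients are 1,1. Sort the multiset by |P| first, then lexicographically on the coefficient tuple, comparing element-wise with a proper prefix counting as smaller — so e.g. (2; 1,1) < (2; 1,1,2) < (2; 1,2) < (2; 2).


Σ has 14 primitive collections:

  P = {2,4}:  v_{2} + v_{4} = 0  →  sig = (2; —)
  P = {3,6}:  v_{3} + v_{6} = 0  →  sig = (2; —)
  P = {0,2}:  v_{0} + v_{2} = v_{5}  →  sig = (2; 1)
  P = {1,3}:  v_{1} + v_{3} = v_{5}  →  sig = (2; 1)
  P = {2,5}:  v_{2} + v_{5} = v_{6}  →  sig = (2; 1)
  P = {3,5}:  v_{3} + v_{5} = v_{4}  →  sig = (2; 1)
  P = {4,5}:  v_{4} + v_{5} = v_{0}  →  sig = (2; 1)
  P = {4,6}:  v_{4} + v_{6} = v_{5}  →  sig = (2; 1)
  P = {5,6}:  v_{5} + v_{6} = v_{1}  →  sig = (2; 1)
  P = {0,3}:  v_{0} + v_{3} = 2·v_{4}  →  sig = (2; 2)
  P = {0,6}:  v_{0} + v_{6} = 2·v_{5}  →  sig = (2; 2)
  P = {1,2}:  v_{1} + v_{2} = 2·v_{6}  →  sig = (2; 2)
  P = {1,4}:  v_{1} + v_{4} = 2·v_{5}  →  sig = (2; 2)
  P = {0,1}:  v_{0} + v_{1} = 3·v_{5}  →  sig = (2; 3)

Signatures (|P|; sorted positive RHS coefficients), sorted:
[(2; —), (2; —), (2; 1), (2; 1), (2; 1), (2; 1), (2; 1), (2; 1), (2; 1), (2; 2), (2; 2), (2; 2), (2; 2), (2; 3)]


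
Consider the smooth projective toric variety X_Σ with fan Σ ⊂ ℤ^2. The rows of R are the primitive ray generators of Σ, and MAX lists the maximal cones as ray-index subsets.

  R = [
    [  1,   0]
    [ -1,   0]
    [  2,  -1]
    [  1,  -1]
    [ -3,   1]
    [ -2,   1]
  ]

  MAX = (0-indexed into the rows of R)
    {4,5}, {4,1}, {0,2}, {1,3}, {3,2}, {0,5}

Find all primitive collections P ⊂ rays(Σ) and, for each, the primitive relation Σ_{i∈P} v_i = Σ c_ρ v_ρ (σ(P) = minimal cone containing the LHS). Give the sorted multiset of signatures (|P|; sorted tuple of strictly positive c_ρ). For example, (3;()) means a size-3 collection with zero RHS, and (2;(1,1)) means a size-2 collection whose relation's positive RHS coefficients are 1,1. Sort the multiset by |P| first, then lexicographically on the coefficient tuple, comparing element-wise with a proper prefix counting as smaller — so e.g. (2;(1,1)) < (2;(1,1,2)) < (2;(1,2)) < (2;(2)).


Primitive collections (9):

  P={0,1}:  v_{0} + v_{1} = 0  →  sig = (2;())
  P={2,5}:  v_{2} + v_{5} = 0  →  sig = (2;())
  P={0,3}:  v_{0} + v_{3} = v_{2}  →  sig = (2;(1))
  P={0,4}:  v_{0} + v_{4} = v_{5}  →  sig = (2;(1))
  P={1,2}:  v_{1} + v_{2} = v_{3}  →  sig = (2;(1))
  P={1,5}:  v_{1} + v_{5} = v_{4}  →  sig = (2;(1))
  P={2,4}:  v_{2} + v_{4} = v_{1}  →  sig = (2;(1))
  P={3,5}:  v_{3} + v_{5} = v_{1}  →  sig = (2;(1))
  P={3,4}:  v_{3} + v_{4} = 2·v_{1}  →  sig = (2;(2))

Hence PRS(X_Σ) =
{ (2;()) ×2,  (2;(1)) ×6,  (2;(2)) }


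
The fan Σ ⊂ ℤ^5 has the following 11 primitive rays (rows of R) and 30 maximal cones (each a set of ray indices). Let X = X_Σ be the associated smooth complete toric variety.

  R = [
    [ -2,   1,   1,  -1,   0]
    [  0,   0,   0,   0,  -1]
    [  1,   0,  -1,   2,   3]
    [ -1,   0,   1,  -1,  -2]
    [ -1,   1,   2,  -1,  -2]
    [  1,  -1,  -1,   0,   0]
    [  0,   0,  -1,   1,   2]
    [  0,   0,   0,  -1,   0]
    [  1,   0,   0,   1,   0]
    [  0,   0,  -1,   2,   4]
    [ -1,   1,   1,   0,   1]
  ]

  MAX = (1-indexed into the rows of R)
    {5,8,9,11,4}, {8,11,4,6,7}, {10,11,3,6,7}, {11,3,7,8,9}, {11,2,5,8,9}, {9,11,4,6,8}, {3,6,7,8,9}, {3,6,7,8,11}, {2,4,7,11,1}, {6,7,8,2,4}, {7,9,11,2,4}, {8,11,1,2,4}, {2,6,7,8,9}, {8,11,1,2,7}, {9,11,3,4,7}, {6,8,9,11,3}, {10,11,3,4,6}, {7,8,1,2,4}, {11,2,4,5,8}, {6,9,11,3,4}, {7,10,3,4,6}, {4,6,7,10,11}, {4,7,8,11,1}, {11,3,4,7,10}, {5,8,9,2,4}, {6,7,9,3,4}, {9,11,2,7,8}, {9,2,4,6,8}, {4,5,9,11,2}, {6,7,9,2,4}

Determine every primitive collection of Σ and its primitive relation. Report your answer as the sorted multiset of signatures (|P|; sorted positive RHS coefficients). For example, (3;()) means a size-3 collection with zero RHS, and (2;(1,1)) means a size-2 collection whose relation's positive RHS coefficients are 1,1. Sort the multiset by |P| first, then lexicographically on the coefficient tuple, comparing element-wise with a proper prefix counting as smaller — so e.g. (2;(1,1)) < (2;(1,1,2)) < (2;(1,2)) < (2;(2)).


Σ has 20 primitive collections:

  P = {1,3}:  v_{1} + v_{3} = v_{7} + v_{11}  ⟹  sig = (2;(1,1))
  P = {1,9}:  v_{1} + v_{9} = v_{2} + v_{11}  ⟹  sig = (2;(1,1))
  P = {2,3}:  v_{2} + v_{3} = v_{7} + v_{9}  ⟹  sig = (2;(1,1))
  P = {3,5}:  v_{3} + v_{5} = v_{9} + v_{11}  ⟹  sig = (2;(1,1))
  P = {5,7}:  v_{5} + v_{7} = v_{2} + v_{11}  ⟹  sig = (2;(1,1))
  P = {1,6}:  v_{1} + v_{6} = v_{4} + v_{7} + v_{8}  ⟹  sig = (2;(1,1,1))
  P = {2,10}:  v_{2} + v_{10} = v_{3} + v_{4} + v_{7}  ⟹  sig = (2;(1,1,1))
  P = {5,6}:  v_{5} + v_{6} = v_{4} + v_{8} + v_{9}  ⟹  sig = (2;(1,1,1))
  P = {5,10}:  v_{5} + v_{10} = v_{3} + v_{4} + v_{11}  ⟹  sig = (2;(1,1,1))
  P = {1,5}:  v_{1} + v_{5} = 2·v_{2} + v_{4} + v_{8} + 2·v_{11}  ⟹  sig = (2;(1,1,2,2))
  P = {1,10}:  v_{1} + v_{10} = v_{4} + v_{6} + 2·v_{7} + 2·v_{11}  ⟹  sig = (2;(1,1,2,2))
  P = {9,10}:  v_{9} + v_{10} = 2·v_{3} + v_{4}  ⟹  sig = (2;(1,2))
  P = {8,10}:  v_{8} + v_{10} = 2·v_{6} + v_{7} + 2·v_{11}  ⟹  sig = (2;(1,2,2))
  P = {2,6,11}:  v_{2} + v_{6} + v_{11} = 0  ⟹  sig = (3;())
  P = {3,4,8}:  v_{3} + v_{4} + v_{8} = v_{6} + v_{11}  ⟹  sig = (3;(1,1))
  P = {4,7,8,9}:  v_{4} + v_{7} + v_{8} + v_{9} = 0  ⟹  sig = (4;())
  P = {6,7,9,11}:  v_{6} + v_{7} + v_{9} + v_{11} = v_{3}  ⟹  sig = (4;(1))
  P = {2,4,7,8,11}:  v_{2} + v_{4} + v_{7} + v_{8} + v_{11} = v_{1}  ⟹  sig = (5;(1))
  P = {2,4,8,9,11}:  v_{2} + v_{4} + v_{8} + v_{9} + v_{11} = v_{5}  ⟹  sig = (5;(1))
  P = {3,4,6,7,11}:  v_{3} + v_{4} + v_{6} + v_{7} + v_{11} = v_{10}  ⟹  sig = (5;(1))

Signatures (|P|; sorted positive RHS coefficients), sorted:
{ (2;(1,1)) ×5,  (2;(1,1,1)) ×4,  (2;(1,1,2,2)) ×2,  (2;(1,2)),  (2;(1,2,2)),  (3;()),  (3;(1,1)),  (4;()),  (4;(1)),  (5;(1)) ×3 }


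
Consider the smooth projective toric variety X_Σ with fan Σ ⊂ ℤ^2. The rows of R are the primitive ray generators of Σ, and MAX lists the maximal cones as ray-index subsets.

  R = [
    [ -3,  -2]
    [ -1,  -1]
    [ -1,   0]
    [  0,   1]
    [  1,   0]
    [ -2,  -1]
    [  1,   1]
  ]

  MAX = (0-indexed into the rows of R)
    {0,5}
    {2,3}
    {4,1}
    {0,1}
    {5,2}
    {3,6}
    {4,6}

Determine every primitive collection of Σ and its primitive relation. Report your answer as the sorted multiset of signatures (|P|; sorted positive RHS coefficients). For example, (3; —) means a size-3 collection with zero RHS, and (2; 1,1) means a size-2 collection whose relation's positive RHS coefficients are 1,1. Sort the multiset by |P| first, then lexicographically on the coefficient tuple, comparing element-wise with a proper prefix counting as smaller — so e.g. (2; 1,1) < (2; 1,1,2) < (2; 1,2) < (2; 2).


Δ(Σ) — 7 vertices, 14 min non-faces:

  • {1,6}:  v_{1} + v_{6} = 0  ⇒ sig = (2; —)
  • {2,4}:  v_{2} + v_{4} = 0  ⇒ sig = (2; —)
  • {0,6}:  v_{0} + v_{6} = v_{5}  ⇒ sig = (2; 1)
  • {1,2}:  v_{1} + v_{2} = v_{5}  ⇒ sig = (2; 1)
  • {1,3}:  v_{1} + v_{3} = v_{2}  ⇒ sig = (2; 1)
  • {1,5}:  v_{1} + v_{5} = v_{0}  ⇒ sig = (2; 1)
  • {2,6}:  v_{2} + v_{6} = v_{3}  ⇒ sig = (2; 1)
  • {3,4}:  v_{3} + v_{4} = v_{6}  ⇒ sig = (2; 1)
  • {4,5}:  v_{4} + v_{5} = v_{1}  ⇒ sig = (2; 1)
  • {5,6}:  v_{5} + v_{6} = v_{2}  ⇒ sig = (2; 1)
  • {0,3}:  v_{0} + v_{3} = v_{2} + v_{5}  ⇒ sig = (2; 1,1)
  • {0,2}:  v_{0} + v_{2} = 2·v_{5}  ⇒ sig = (2; 2)
  • {0,4}:  v_{0} + v_{4} = 2·v_{1}  ⇒ sig = (2; 2)
  • {3,5}:  v_{3} + v_{5} = 2·v_{2}  ⇒ sig = (2; 2)

Signatures (|P|; sorted positive RHS coefficients), sorted:
    (2; —)
    (2; —)
    (2; 1)
    (2; 1)
    (2; 1)
    (2; 1)
    (2; 1)
    (2; 1)
    (2; 1)
    (2; 1)
    (2; 1,1)
    (2; 2)
    (2; 2)
    (2; 2)


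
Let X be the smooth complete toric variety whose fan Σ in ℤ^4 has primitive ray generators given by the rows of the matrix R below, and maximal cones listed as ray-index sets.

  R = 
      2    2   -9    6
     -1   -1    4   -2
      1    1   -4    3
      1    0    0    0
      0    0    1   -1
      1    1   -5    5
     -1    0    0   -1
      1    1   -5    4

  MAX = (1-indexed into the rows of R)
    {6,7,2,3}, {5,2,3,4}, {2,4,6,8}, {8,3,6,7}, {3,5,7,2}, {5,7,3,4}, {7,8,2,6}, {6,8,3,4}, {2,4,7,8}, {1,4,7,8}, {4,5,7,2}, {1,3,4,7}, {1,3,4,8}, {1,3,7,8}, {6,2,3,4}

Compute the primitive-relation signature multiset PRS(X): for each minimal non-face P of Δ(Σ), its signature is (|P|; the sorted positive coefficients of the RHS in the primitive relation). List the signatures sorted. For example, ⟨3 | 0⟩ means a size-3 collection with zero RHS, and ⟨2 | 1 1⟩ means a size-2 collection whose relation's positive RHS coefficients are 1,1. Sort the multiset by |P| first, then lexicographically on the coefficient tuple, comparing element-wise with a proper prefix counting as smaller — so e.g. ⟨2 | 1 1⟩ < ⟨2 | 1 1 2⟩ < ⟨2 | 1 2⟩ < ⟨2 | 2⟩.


The 9 primitive collections of Σ (r=8, n=4):

  P={1,2}:  v_{1} + v_{2} = v_{8}  →  sig = ⟨2 | 1⟩
  P={5,8}:  v_{5} + v_{8} = v_{3}  →  sig = ⟨2 | 1⟩
  P={1,5}:  v_{1} + v_{5} = 2·v_{3} + v_{4} + v_{7}  →  sig = ⟨2 | 1 1 2⟩
  P={1,6}:  v_{1} + v_{6} = v_{3} + 2·v_{8}  →  sig = ⟨2 | 1 2⟩
  P={5,6}:  v_{5} + v_{6} = v_{2} + 2·v_{3}  →  sig = ⟨2 | 1 2⟩
  P={2,3,8}:  v_{2} + v_{3} + v_{8} = v_{6}  →  sig = ⟨3 | 1⟩
  P={4,6,7}:  v_{4} + v_{6} + v_{7} = v_{8}  →  sig = ⟨3 | 1⟩
  P={2,3,4,7}:  v_{2} + v_{3} + v_{4} + v_{7} = 0  →  sig = ⟨4 | 0⟩
  P={3,4,7,8}:  v_{3} + v_{4} + v_{7} + v_{8} = v_{1}  →  sig = ⟨4 | 1⟩

Signatures (|P|; sorted positive RHS coefficients), sorted:
    |P|=2: 5 collections, coeffs (1), (1), (1,1,2), (1,2), (1,2)
    |P|=3: 2 collections, coeffs (1), (1)
    |P|=4: 2 collections, coeffs (), (1)


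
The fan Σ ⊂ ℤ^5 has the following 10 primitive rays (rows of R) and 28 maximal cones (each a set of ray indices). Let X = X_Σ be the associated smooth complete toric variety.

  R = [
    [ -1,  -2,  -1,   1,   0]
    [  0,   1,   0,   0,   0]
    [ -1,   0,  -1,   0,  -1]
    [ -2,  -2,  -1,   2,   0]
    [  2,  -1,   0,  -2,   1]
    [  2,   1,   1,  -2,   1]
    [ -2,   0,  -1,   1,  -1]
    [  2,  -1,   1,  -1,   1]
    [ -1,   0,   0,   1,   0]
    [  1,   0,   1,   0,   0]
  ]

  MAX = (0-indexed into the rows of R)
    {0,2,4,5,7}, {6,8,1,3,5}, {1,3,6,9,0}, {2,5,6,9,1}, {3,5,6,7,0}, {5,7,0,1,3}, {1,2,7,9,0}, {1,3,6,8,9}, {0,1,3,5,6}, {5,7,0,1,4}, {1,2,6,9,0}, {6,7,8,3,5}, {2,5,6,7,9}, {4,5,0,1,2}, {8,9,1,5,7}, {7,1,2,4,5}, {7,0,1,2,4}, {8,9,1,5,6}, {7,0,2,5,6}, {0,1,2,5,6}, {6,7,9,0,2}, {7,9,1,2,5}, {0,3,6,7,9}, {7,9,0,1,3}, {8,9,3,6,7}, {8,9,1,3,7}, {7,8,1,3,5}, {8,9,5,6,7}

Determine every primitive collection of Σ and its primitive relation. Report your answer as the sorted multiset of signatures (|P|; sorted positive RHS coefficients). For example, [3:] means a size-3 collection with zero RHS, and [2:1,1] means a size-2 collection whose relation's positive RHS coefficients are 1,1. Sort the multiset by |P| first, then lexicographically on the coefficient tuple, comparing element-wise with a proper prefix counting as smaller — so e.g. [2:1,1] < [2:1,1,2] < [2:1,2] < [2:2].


11 minimal non-faces of Δ(Σ) (on 10 rays):

  P={0,8}:  v_{0} + v_{8} = v_{3}  →  sig = [2:1]
  P={2,8}:  v_{2} + v_{8} = v_{6}  →  sig = [2:1]
  P={2,3}:  v_{2} + v_{3} = v_{0} + v_{6}  →  sig = [2:1,1]
  P={4,8}:  v_{4} + v_{8} = v_{0} + v_{5}  →  sig = [2:1,1]
  P={4,6}:  v_{4} + v_{6} = v_{0} + v_{2} + v_{5}  →  sig = [2:1,1,1]
  P={4,9}:  v_{4} + v_{9} = v_{1} + v_{2} + 2·v_{7}  →  sig = [2:1,1,2]
  P={3,4}:  v_{3} + v_{4} = 2·v_{0} + v_{5}  →  sig = [2:1,2]
  P={1,6,7}:  v_{1} + v_{6} + v_{7} = 0  →  sig = [3:]
  P={0,5,9}:  v_{0} + v_{5} + v_{9} = v_{7}  →  sig = [3:1]
  P={3,5,9}:  v_{3} + v_{5} + v_{9} = v_{7} + v_{8}  →  sig = [3:1,1]
  P={0,1,2,5,7}:  v_{0} + v_{1} + v_{2} + v_{5} + v_{7} = v_{4}  →  sig = [5:1]

Sorted signature multiset PRS(X):
[[2:1], [2:1], [2:1,1], [2:1,1], [2:1,1,1], [2:1,1,2], [2:1,2], [3:], [3:1], [3:1,1], [5:1]]


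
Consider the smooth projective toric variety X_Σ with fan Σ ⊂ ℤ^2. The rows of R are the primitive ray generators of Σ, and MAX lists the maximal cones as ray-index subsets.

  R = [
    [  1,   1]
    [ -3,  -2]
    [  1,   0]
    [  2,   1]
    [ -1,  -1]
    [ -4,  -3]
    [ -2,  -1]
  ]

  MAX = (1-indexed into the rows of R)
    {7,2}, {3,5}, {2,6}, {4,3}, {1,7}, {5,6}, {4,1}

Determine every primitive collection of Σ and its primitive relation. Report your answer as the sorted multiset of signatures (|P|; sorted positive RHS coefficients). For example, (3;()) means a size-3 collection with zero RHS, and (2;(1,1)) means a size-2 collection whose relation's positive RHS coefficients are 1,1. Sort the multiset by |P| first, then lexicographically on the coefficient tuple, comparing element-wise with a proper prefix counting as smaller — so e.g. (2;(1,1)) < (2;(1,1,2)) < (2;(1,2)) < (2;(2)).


14 collections generate NE(X_Σ); each relation:

  P={1,5}:  v_{1} + v_{5} = 0 ; sig = (2;())
  P={4,7}:  v_{4} + v_{7} = 0 ; sig = (2;())
  P={1,2}:  v_{1} + v_{2} = v_{7} ; sig = (2;(1))
  P={1,3}:  v_{1} + v_{3} = v_{4} ; sig = (2;(1))
  P={1,6}:  v_{1} + v_{6} = v_{2} ; sig = (2;(1))
  P={2,4}:  v_{2} + v_{4} = v_{5} ; sig = (2;(1))
  P={2,5}:  v_{2} + v_{5} = v_{6} ; sig = (2;(1))
  P={3,7}:  v_{3} + v_{7} = v_{5} ; sig = (2;(1))
  P={4,5}:  v_{4} + v_{5} = v_{3} ; sig = (2;(1))
  P={5,7}:  v_{5} + v_{7} = v_{2} ; sig = (2;(1))
  P={2,3}:  v_{2} + v_{3} = 2·v_{5} ; sig = (2;(2))
  P={4,6}:  v_{4} + v_{6} = 2·v_{5} ; sig = (2;(2))
  P={6,7}:  v_{6} + v_{7} = 2·v_{2} ; sig = (2;(2))
  P={3,6}:  v_{3} + v_{6} = 3·v_{5} ; sig = (2;(3))

so the primitive-relation signature multiset is
    (2;())
    (2;())
    (2;(1))
    (2;(1))
    (2;(1))
    (2;(1))
    (2;(1))
    (2;(1))
    (2;(1))
    (2;(1))
    (2;(2))
    (2;(2))
    (2;(2))
    (2;(3))


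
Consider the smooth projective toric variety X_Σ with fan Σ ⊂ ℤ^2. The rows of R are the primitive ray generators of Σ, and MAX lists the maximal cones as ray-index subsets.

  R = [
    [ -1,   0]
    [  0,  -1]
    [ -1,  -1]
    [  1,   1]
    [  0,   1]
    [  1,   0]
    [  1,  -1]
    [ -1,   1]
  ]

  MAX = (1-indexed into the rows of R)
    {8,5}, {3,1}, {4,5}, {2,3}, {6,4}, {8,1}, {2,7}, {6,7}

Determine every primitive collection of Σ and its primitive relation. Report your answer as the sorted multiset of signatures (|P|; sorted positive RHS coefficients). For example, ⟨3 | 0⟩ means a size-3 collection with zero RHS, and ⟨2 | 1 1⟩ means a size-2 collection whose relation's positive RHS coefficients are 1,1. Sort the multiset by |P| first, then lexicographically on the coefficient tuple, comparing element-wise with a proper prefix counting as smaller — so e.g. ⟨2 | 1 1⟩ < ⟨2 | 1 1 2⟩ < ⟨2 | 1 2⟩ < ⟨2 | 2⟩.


|primitive collections| = 20. Relations:

  • {1,6}:  v_{1} + v_{6} = 0 ; sig = ⟨2 | 0⟩
  • {2,5}:  v_{2} + v_{5} = 0 ; sig = ⟨2 | 0⟩
  • {3,4}:  v_{3} + v_{4} = 0 ; sig = ⟨2 | 0⟩
  • {7,8}:  v_{7} + v_{8} = 0 ; sig = ⟨2 | 0⟩
  • {1,2}:  v_{1} + v_{2} = v_{3} ; sig = ⟨2 | 1⟩
  • {1,4}:  v_{1} + v_{4} = v_{5} ; sig = ⟨2 | 1⟩
  • {1,5}:  v_{1} + v_{5} = v_{8} ; sig = ⟨2 | 1⟩
  • {1,7}:  v_{1} + v_{7} = v_{2} ; sig = ⟨2 | 1⟩
  • {2,4}:  v_{2} + v_{4} = v_{6} ; sig = ⟨2 | 1⟩
  • {2,6}:  v_{2} + v_{6} = v_{7} ; sig = ⟨2 | 1⟩
  • {2,8}:  v_{2} + v_{8} = v_{1} ; sig = ⟨2 | 1⟩
  • {3,5}:  v_{3} + v_{5} = v_{1} ; sig = ⟨2 | 1⟩
  • {3,6}:  v_{3} + v_{6} = v_{2} ; sig = ⟨2 | 1⟩
  • {5,6}:  v_{5} + v_{6} = v_{4} ; sig = ⟨2 | 1⟩
  • {5,7}:  v_{5} + v_{7} = v_{6} ; sig = ⟨2 | 1⟩
  • {6,8}:  v_{6} + v_{8} = v_{5} ; sig = ⟨2 | 1⟩
  • {3,7}:  v_{3} + v_{7} = 2·v_{2} ; sig = ⟨2 | 2⟩
  • {3,8}:  v_{3} + v_{8} = 2·v_{1} ; sig = ⟨2 | 2⟩
  • {4,7}:  v_{4} + v_{7} = 2·v_{6} ; sig = ⟨2 | 2⟩
  • {4,8}:  v_{4} + v_{8} = 2·v_{5} ; sig = ⟨2 | 2⟩

Signatures (|P|; sorted positive RHS coefficients), sorted:
[⟨2 | 0⟩, ⟨2 | 0⟩, ⟨2 | 0⟩, ⟨2 | 0⟩, ⟨2 | 1⟩, ⟨2 | 1⟩, ⟨2 | 1⟩, ⟨2 | 1⟩, ⟨2 | 1⟩, ⟨2 | 1⟩, ⟨2 | 1⟩, ⟨2 | 1⟩, ⟨2 | 1⟩, ⟨2 | 1⟩, ⟨2 | 1⟩, ⟨2 | 1⟩, ⟨2 | 2⟩, ⟨2 | 2⟩, ⟨2 | 2⟩, ⟨2 | 2⟩]


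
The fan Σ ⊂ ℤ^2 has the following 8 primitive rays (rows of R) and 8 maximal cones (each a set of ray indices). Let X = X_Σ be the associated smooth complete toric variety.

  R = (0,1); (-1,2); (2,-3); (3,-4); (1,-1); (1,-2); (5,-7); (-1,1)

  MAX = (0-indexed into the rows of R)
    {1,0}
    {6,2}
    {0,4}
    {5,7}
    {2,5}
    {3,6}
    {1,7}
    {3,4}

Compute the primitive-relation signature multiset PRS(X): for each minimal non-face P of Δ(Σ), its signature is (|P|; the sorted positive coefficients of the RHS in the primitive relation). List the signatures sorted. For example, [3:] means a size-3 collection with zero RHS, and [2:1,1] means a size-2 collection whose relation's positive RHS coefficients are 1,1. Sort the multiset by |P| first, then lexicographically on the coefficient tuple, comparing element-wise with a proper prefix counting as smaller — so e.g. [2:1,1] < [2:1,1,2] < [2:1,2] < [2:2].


20 minimal non-faces of Δ(Σ) (on 8 rays):

  P={1,5}:  v_{1} + v_{5} = 0  ⟹  sig = [2:]
  P={4,7}:  v_{4} + v_{7} = 0  ⟹  sig = [2:]
  P={0,5}:  v_{0} + v_{5} = v_{4}  ⟹  sig = [2:1]
  P={0,7}:  v_{0} + v_{7} = v_{1}  ⟹  sig = [2:1]
  P={1,2}:  v_{1} + v_{2} = v_{4}  ⟹  sig = [2:1]
  P={1,4}:  v_{1} + v_{4} = v_{0}  ⟹  sig = [2:1]
  P={2,3}:  v_{2} + v_{3} = v_{6}  ⟹  sig = [2:1]
  P={2,4}:  v_{2} + v_{4} = v_{3}  ⟹  sig = [2:1]
  P={2,7}:  v_{2} + v_{7} = v_{5}  ⟹  sig = [2:1]
  P={3,7}:  v_{3} + v_{7} = v_{2}  ⟹  sig = [2:1]
  P={4,5}:  v_{4} + v_{5} = v_{2}  ⟹  sig = [2:1]
  P={1,6}:  v_{1} + v_{6} = v_{3} + v_{4}  ⟹  sig = [2:1,1]
  P={0,6}:  v_{0} + v_{6} = v_{3} + 2·v_{4}  ⟹  sig = [2:1,2]
  P={0,2}:  v_{0} + v_{2} = 2·v_{4}  ⟹  sig = [2:2]
  P={1,3}:  v_{1} + v_{3} = 2·v_{4}  ⟹  sig = [2:2]
  P={3,5}:  v_{3} + v_{5} = 2·v_{2}  ⟹  sig = [2:2]
  P={4,6}:  v_{4} + v_{6} = 2·v_{3}  ⟹  sig = [2:2]
  P={6,7}:  v_{6} + v_{7} = 2·v_{2}  ⟹  sig = [2:2]
  P={0,3}:  v_{0} + v_{3} = 3·v_{4}  ⟹  sig = [2:3]
  P={5,6}:  v_{5} + v_{6} = 3·v_{2}  ⟹  sig = [2:3]

Sorted signature multiset PRS(X):
{ [2:] ×2,  [2:1] ×9,  [2:1,1],  [2:1,2],  [2:2] ×5,  [2:3] ×2 }


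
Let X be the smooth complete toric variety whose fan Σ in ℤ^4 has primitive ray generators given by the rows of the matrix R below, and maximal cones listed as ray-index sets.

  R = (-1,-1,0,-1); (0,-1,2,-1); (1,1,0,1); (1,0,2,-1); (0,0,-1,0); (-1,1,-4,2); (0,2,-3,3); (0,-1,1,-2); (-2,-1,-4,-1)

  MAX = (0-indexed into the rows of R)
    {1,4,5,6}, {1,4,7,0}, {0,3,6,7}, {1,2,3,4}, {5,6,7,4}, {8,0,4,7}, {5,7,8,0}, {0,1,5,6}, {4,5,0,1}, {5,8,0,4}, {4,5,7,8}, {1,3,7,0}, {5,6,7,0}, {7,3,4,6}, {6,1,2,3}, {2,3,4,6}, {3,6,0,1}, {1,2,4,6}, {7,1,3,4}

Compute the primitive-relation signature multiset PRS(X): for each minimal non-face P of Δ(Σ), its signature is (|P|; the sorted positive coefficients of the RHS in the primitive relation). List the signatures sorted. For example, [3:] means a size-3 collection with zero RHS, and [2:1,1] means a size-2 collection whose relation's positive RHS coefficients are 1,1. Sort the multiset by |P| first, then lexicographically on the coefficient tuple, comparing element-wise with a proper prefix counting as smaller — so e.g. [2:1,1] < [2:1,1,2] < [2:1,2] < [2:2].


Minimal non-faces — 14 found among 9 rays, 19 max cones:

  • {0,2}:  v_{0} + v_{2} = 0  ⟹  sig = [2:]
  • {2,5}:  v_{2} + v_{5} = v_{4} + v_{6}  ⟹  sig = [2:1,1]
  • {2,7}:  v_{2} + v_{7} = v_{3} + v_{4}  ⟹  sig = [2:1,1]
  • {3,5}:  v_{3} + v_{5} = v_{6} + v_{7}  ⟹  sig = [2:1,1]
  • {2,8}:  v_{2} + v_{8} = v_{4} + v_{5} + v_{7}  ⟹  sig = [2:1,1,1]
  • {3,8}:  v_{3} + v_{8} = v_{5} + 2·v_{7}  ⟹  sig = [2:1,2]
  • {6,8}:  v_{6} + v_{8} = 2·v_{5} + v_{7}  ⟹  sig = [2:1,2]
  • {1,8}:  v_{1} + v_{8} = 2·v_{0} + 2·v_{4}  ⟹  sig = [2:2,2]
  • {1,6,7}:  v_{1} + v_{6} + v_{7} = 0  ⟹  sig = [3:]
  • {0,3,4}:  v_{0} + v_{3} + v_{4} = v_{7}  ⟹  sig = [3:1]
  • {0,4,6}:  v_{0} + v_{4} + v_{6} = v_{5}  ⟹  sig = [3:1]
  • {1,5,7}:  v_{1} + v_{5} + v_{7} = v_{0} + v_{4}  ⟹  sig = [3:1,1]
  • {0,4,5,7}:  v_{0} + v_{4} + v_{5} + v_{7} = v_{8}  ⟹  sig = [4:1]
  • {1,3,4,6}:  v_{1} + v_{3} + v_{4} + v_{6} = v_{2}  ⟹  sig = [4:1]

Hence PRS(X_Σ) =
    |P|=2: 8 collections, coeffs (), (1,1), (1,1), (1,1), (1,1,1), (1,2), (1,2), (2,2)
    |P|=3: 4 collections, coeffs (), (1), (1), (1,1)
    |P|=4: 2 collections, coeffs (1), (1)


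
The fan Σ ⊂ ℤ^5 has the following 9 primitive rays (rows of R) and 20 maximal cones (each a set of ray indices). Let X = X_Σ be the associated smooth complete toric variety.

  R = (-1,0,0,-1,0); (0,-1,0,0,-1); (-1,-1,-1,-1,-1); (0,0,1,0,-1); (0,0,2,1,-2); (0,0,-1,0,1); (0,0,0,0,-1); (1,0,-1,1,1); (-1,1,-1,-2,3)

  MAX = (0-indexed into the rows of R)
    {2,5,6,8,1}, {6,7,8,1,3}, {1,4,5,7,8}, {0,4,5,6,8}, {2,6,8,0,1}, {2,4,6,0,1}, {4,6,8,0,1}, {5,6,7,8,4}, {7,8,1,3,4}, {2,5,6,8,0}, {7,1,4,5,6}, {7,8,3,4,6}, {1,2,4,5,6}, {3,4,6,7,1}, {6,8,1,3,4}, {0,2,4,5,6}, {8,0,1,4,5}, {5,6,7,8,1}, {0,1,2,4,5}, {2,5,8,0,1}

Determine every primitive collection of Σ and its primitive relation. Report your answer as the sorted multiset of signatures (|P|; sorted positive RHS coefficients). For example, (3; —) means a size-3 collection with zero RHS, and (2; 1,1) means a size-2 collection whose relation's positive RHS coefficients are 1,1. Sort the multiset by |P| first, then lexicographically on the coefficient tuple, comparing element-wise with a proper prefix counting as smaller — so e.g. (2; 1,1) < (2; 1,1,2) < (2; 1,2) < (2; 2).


Σ has 9 primitive collections:

  {3,5}:  v_{3} + v_{5} = 0  →  sig = (2; —)
  {0,7}:  v_{0} + v_{7} = v_{5}  →  sig = (2; 1)
  {2,3}:  v_{2} + v_{3} = v_{0} + v_{1} + v_{6}  →  sig = (2; 1,1,1)
  {0,3}:  v_{0} + v_{3} = v_{1} + v_{4} + v_{6} + v_{8}  →  sig = (2; 1,1,1,1)
  {2,7}:  v_{2} + v_{7} = v_{1} + 2·v_{5} + v_{6}  →  sig = (2; 1,1,2)
  {2,4,8}:  v_{2} + v_{4} + v_{8} = 2·v_{0}  →  sig = (3; 2)
  {0,1,5,6}:  v_{0} + v_{1} + v_{5} + v_{6} = v_{2}  →  sig = (4; 1)
  {1,4,6,7,8}:  v_{1} + v_{4} + v_{6} + v_{7} + v_{8} = 0  →  sig = (5; —)
  {1,4,5,6,8}:  v_{1} + v_{4} + v_{5} + v_{6} + v_{8} = v_{0}  →  sig = (5; 1)

Hence PRS(X_Σ) =
    |P|=2: 5 collections, coeffs (), (1), (1,1,1), (1,1,1,1), (1,1,2)
    |P|=3: 1 collection, coeffs (2)
    |P|=4: 1 collection, coeffs (1)
    |P|=5: 2 collections, coeffs (), (1)


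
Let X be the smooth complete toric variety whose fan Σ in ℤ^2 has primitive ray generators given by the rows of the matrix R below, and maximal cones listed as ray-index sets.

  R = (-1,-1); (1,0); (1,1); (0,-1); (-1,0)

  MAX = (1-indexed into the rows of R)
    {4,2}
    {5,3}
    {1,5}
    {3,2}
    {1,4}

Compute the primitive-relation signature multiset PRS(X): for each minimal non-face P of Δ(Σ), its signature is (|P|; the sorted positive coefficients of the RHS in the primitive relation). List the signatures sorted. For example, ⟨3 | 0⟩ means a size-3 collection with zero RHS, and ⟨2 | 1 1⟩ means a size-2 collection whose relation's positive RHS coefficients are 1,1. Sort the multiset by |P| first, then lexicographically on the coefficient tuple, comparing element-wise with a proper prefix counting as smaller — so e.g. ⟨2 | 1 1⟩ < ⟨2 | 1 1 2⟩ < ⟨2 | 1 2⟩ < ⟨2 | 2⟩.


5 collections generate NE(X_Σ); each relation:

  P={1,3}:  v_{1} + v_{3} = 0 ; sig = ⟨2 | 0⟩
  P={2,5}:  v_{2} + v_{5} = 0 ; sig = ⟨2 | 0⟩
  P={1,2}:  v_{1} + v_{2} = v_{4} ; sig = ⟨2 | 1⟩
  P={3,4}:  v_{3} + v_{4} = v_{2} ; sig = ⟨2 | 1⟩
  P={4,5}:  v_{4} + v_{5} = v_{1} ; sig = ⟨2 | 1⟩

Sorted signature multiset PRS(X):
[⟨2 | 0⟩, ⟨2 | 0⟩, ⟨2 | 1⟩, ⟨2 | 1⟩, ⟨2 | 1⟩]


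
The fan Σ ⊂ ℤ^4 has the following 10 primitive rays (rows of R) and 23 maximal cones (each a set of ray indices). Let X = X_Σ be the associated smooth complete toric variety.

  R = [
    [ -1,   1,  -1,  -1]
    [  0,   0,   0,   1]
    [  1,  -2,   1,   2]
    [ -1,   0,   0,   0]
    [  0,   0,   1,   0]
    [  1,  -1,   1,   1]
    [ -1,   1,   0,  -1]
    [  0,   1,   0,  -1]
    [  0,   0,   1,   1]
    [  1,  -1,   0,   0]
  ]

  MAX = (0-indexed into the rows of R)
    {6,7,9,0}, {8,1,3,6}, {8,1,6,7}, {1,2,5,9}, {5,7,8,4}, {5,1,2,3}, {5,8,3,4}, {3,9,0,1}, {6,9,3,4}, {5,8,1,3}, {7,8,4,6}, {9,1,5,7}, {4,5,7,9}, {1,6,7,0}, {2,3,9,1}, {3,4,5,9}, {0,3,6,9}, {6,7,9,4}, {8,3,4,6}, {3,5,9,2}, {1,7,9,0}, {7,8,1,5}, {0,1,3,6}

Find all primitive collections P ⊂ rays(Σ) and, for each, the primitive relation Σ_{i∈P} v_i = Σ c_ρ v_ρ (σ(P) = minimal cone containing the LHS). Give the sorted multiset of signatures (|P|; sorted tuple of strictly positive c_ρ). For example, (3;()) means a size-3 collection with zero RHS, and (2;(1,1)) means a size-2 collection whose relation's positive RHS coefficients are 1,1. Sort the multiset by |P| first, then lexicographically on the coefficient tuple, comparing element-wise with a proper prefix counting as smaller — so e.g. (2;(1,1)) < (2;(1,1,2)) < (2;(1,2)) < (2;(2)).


Δ(Σ) — 10 vertices, 14 min non-faces:

  • {0,5}:  v_{0} + v_{5} = 0 — sig = (2;())
  • {0,4}:  v_{0} + v_{4} = v_{6} — sig = (2;(1))
  • {1,4}:  v_{1} + v_{4} = v_{8} — sig = (2;(1))
  • {2,7}:  v_{2} + v_{7} = v_{5} — sig = (2;(1))
  • {3,7}:  v_{3} + v_{7} = v_{6} — sig = (2;(1))
  • {5,6}:  v_{5} + v_{6} = v_{4} — sig = (2;(1))
  • {8,9}:  v_{8} + v_{9} = v_{5} — sig = (2;(1))
  • {0,8}:  v_{0} + v_{8} = v_{1} + v_{6} — sig = (2;(1,1))
  • {2,6}:  v_{2} + v_{6} = v_{3} + v_{5} — sig = (2;(1,1))
  • {0,2}:  v_{0} + v_{2} = v_{1} + v_{3} + v_{9} — sig = (2;(1,1,1))
  • {2,8}:  v_{2} + v_{8} = v_{1} + v_{3} + 2·v_{5} — sig = (2;(1,1,2))
  • {2,4}:  v_{2} + v_{4} = v_{3} + 2·v_{5} — sig = (2;(1,2))
  • {1,6,9}:  v_{1} + v_{6} + v_{9} = 0 — sig = (3;())
  • {1,3,5,9}:  v_{1} + v_{3} + v_{5} + v_{9} = v_{2} — sig = (4;(1))

Hence PRS(X_Σ) =
[(2;()), (2;(1)), (2;(1)), (2;(1)), (2;(1)), (2;(1)), (2;(1)), (2;(1,1)), (2;(1,1)), (2;(1,1,1)), (2;(1,1,2)), (2;(1,2)), (3;()), (4;(1))]


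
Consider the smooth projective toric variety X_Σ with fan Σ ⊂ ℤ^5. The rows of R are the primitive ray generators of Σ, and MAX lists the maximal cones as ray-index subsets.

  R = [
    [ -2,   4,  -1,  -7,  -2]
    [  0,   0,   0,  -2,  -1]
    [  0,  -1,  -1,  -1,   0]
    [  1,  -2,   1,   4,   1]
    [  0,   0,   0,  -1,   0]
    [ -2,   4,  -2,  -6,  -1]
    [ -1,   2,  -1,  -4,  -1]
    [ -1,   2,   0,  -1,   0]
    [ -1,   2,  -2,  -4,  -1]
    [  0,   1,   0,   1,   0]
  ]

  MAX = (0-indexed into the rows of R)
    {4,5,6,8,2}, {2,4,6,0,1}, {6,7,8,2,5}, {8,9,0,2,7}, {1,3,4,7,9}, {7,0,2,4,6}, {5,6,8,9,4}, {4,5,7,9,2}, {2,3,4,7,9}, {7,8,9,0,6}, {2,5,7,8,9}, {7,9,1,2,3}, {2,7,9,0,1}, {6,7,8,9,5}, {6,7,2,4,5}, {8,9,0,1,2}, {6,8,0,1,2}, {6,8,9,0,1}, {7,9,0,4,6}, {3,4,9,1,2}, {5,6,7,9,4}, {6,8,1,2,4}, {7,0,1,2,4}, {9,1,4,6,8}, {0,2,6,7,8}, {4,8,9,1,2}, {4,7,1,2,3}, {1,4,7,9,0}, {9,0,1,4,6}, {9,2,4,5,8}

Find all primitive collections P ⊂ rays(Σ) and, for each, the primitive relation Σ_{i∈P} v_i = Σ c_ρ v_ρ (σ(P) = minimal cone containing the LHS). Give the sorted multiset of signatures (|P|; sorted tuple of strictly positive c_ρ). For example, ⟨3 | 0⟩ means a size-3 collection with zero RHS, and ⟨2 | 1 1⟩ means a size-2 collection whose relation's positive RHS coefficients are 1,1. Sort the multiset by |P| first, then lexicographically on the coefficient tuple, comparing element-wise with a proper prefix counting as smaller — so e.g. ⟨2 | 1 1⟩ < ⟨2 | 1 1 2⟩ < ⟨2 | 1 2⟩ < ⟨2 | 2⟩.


Σ has 13 primitive collections:

  {3,6}:  v_{3} + v_{6} = 0 — sig = ⟨2 | 0⟩
  {0,3}:  v_{0} + v_{3} = v_{1} + v_{7} — sig = ⟨2 | 1 1⟩
  {3,8}:  v_{3} + v_{8} = v_{2} + v_{9} — sig = ⟨2 | 1 1⟩
  {3,5}:  v_{3} + v_{5} = v_{2} + v_{4} + v_{7} + v_{9} — sig = ⟨2 | 1 1 1 1⟩
  {0,5}:  v_{0} + v_{5} = 3·v_{6} + v_{7} — sig = ⟨2 | 1 3⟩
  {1,5}:  v_{1} + v_{5} = 2·v_{6} — sig = ⟨2 | 2⟩
  {1,6,7}:  v_{1} + v_{6} + v_{7} = v_{0} — sig = ⟨3 | 1⟩
  {2,6,9}:  v_{2} + v_{6} + v_{9} = v_{8} — sig = ⟨3 | 1⟩
  {4,7,8}:  v_{4} + v_{7} + v_{8} = v_{5} — sig = ⟨3 | 1⟩
  {1,7,8}:  v_{1} + v_{7} + v_{8} = v_{0} + v_{2} + v_{9} — sig = ⟨3 | 1 1 1⟩
  {0,4,8}:  v_{0} + v_{4} + v_{8} = 3·v_{6} — sig = ⟨3 | 3⟩
  {0,2,4,9}:  v_{0} + v_{2} + v_{4} + v_{9} = 2·v_{6} — sig = ⟨4 | 2⟩
  {1,2,4,7,9}:  v_{1} + v_{2} + v_{4} + v_{7} + v_{9} = v_{6} — sig = ⟨5 | 1⟩

Sorted signature multiset PRS(X):
{ ⟨2 | 0⟩,  ⟨2 | 1 1⟩ ×2,  ⟨2 | 1 1 1 1⟩,  ⟨2 | 1 3⟩,  ⟨2 | 2⟩,  ⟨3 | 1⟩ ×3,  ⟨3 | 1 1 1⟩,  ⟨3 | 3⟩,  ⟨4 | 2⟩,  ⟨5 | 1⟩ }


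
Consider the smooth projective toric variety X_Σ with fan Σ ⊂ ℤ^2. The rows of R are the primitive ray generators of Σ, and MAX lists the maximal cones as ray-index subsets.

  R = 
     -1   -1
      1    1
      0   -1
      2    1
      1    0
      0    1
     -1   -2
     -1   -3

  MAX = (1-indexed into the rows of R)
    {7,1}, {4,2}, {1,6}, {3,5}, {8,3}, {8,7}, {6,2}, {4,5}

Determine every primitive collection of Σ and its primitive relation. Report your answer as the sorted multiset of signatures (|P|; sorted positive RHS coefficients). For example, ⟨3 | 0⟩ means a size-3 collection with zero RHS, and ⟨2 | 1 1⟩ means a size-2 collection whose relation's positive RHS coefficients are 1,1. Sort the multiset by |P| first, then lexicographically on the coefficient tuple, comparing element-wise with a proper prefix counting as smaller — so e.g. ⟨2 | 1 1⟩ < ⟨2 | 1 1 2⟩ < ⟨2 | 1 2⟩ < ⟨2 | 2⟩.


Primitive collections (20):

  P={1,2}:  v_{1} + v_{2} = 0 — sig = ⟨2 | 0⟩
  P={3,6}:  v_{3} + v_{6} = 0 — sig = ⟨2 | 0⟩
  P={1,3}:  v_{1} + v_{3} = v_{7} — sig = ⟨2 | 1⟩
  P={1,4}:  v_{1} + v_{4} = v_{5} — sig = ⟨2 | 1⟩
  P={1,5}:  v_{1} + v_{5} = v_{3} — sig = ⟨2 | 1⟩
  P={2,3}:  v_{2} + v_{3} = v_{5} — sig = ⟨2 | 1⟩
  P={2,5}:  v_{2} + v_{5} = v_{4} — sig = ⟨2 | 1⟩
  P={2,7}:  v_{2} + v_{7} = v_{3} — sig = ⟨2 | 1⟩
  P={3,7}:  v_{3} + v_{7} = v_{8} — sig = ⟨2 | 1⟩
  P={5,6}:  v_{5} + v_{6} = v_{2} — sig = ⟨2 | 1⟩
  P={6,7}:  v_{6} + v_{7} = v_{1} — sig = ⟨2 | 1⟩
  P={6,8}:  v_{6} + v_{8} = v_{7} — sig = ⟨2 | 1⟩
  P={4,7}:  v_{4} + v_{7} = v_{3} + v_{5} — sig = ⟨2 | 1 1⟩
  P={4,8}:  v_{4} + v_{8} = 2·v_{3} + v_{5} — sig = ⟨2 | 1 2⟩
  P={1,8}:  v_{1} + v_{8} = 2·v_{7} — sig = ⟨2 | 2⟩
  P={2,8}:  v_{2} + v_{8} = 2·v_{3} — sig = ⟨2 | 2⟩
  P={3,4}:  v_{3} + v_{4} = 2·v_{5} — sig = ⟨2 | 2⟩
  P={4,6}:  v_{4} + v_{6} = 2·v_{2} — sig = ⟨2 | 2⟩
  P={5,7}:  v_{5} + v_{7} = 2·v_{3} — sig = ⟨2 | 2⟩
  P={5,8}:  v_{5} + v_{8} = 3·v_{3} — sig = ⟨2 | 3⟩

Sorted signature multiset PRS(X):
    |P|=2: 20 collections, coeffs (), (), (1), (1), (1), (1), (1), (1), (1), (1), (1), (1), (1,1), (1,2), (2), (2), (2), (2), (2), (3)


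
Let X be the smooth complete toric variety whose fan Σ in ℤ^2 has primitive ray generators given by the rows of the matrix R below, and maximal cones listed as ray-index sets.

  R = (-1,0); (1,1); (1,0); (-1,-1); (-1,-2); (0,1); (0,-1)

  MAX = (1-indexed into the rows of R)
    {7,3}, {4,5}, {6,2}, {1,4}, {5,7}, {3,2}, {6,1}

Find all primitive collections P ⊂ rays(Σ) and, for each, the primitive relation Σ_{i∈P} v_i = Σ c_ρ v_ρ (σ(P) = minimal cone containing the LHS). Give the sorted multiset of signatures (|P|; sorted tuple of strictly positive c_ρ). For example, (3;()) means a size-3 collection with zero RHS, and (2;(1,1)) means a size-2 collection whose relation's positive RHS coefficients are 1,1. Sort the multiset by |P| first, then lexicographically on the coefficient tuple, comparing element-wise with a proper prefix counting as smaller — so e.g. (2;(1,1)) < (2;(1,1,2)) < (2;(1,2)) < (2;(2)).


14 collections generate NE(X_Σ); each relation:

  P = {1,3}:  v_{1} + v_{3} = 0  ⇒ sig = (2;())
  P = {2,4}:  v_{2} + v_{4} = 0  ⇒ sig = (2;())
  P = {6,7}:  v_{6} + v_{7} = 0  ⇒ sig = (2;())
  P = {1,2}:  v_{1} + v_{2} = v_{6}  ⇒ sig = (2;(1))
  P = {1,7}:  v_{1} + v_{7} = v_{4}  ⇒ sig = (2;(1))
  P = {2,5}:  v_{2} + v_{5} = v_{7}  ⇒ sig = (2;(1))
  P = {2,7}:  v_{2} + v_{7} = v_{3}  ⇒ sig = (2;(1))
  P = {3,4}:  v_{3} + v_{4} = v_{7}  ⇒ sig = (2;(1))
  P = {3,6}:  v_{3} + v_{6} = v_{2}  ⇒ sig = (2;(1))
  P = {4,6}:  v_{4} + v_{6} = v_{1}  ⇒ sig = (2;(1))
  P = {4,7}:  v_{4} + v_{7} = v_{5}  ⇒ sig = (2;(1))
  P = {5,6}:  v_{5} + v_{6} = v_{4}  ⇒ sig = (2;(1))
  P = {1,5}:  v_{1} + v_{5} = 2·v_{4}  ⇒ sig = (2;(2))
  P = {3,5}:  v_{3} + v_{5} = 2·v_{7}  ⇒ sig = (2;(2))

Hence PRS(X_Σ) =
[(2;()), (2;()), (2;()), (2;(1)), (2;(1)), (2;(1)), (2;(1)), (2;(1)), (2;(1)), (2;(1)), (2;(1)), (2;(1)), (2;(2)), (2;(2))]


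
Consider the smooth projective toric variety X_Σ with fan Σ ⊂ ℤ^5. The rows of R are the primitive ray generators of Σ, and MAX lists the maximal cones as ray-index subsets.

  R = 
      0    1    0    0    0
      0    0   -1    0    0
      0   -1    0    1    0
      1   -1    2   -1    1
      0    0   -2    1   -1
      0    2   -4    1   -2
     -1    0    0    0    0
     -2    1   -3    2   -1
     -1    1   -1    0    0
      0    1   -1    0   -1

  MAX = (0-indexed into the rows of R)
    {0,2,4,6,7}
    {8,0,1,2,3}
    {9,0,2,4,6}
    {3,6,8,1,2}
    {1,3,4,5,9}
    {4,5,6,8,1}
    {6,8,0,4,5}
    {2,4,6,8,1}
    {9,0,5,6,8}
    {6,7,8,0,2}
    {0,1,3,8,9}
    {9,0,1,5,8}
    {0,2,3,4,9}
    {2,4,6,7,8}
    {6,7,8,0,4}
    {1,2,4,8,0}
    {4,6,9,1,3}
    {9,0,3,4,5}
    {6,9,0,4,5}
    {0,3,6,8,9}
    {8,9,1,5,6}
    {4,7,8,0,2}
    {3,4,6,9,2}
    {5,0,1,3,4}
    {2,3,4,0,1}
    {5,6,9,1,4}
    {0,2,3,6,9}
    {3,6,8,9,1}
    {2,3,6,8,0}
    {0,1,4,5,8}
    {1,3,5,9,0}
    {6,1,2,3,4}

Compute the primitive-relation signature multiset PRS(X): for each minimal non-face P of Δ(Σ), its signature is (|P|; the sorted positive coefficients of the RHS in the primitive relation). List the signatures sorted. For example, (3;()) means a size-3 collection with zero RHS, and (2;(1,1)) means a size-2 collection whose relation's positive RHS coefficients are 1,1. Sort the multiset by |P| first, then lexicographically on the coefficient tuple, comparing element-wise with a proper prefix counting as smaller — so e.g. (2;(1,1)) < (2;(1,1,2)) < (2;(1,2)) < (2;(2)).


Δ(Σ) — 10 vertices, 15 min non-faces:

  P = {3,7}:  v_{3} + v_{7} = v_{2} + v_{8} — sig = (2;(1,1))
  P = {1,7}:  v_{1} + v_{7} = v_{2} + v_{4} + 2·v_{8} — sig = (2;(1,1,2))
  P = {5,7}:  v_{5} + v_{7} = 2·v_{0} + 3·v_{4} + v_{6} + v_{8} — sig = (2;(1,1,2,3))
  P = {2,5}:  v_{2} + v_{5} = v_{0} + 2·v_{4} — sig = (2;(1,2))
  P = {7,9}:  v_{7} + v_{9} = 2·v_{0} + 2·v_{4} + 2·v_{6} — sig = (2;(2,2,2))
  P = {0,1,6}:  v_{0} + v_{1} + v_{6} = v_{8} — sig = (3;(1))
  P = {1,2,9}:  v_{1} + v_{2} + v_{9} = v_{4} — sig = (3;(1))
  P = {3,4,8}:  v_{3} + v_{4} + v_{8} = v_{1} — sig = (3;(1))
  P = {3,5,6}:  v_{3} + v_{5} + v_{6} = v_{1} + v_{9} — sig = (3;(1,1))
  P = {4,8,9}:  v_{4} + v_{8} + v_{9} = v_{5} + v_{6} — sig = (3;(1,1))
  P = {2,8,9}:  v_{2} + v_{8} + v_{9} = v_{0} + v_{4} + v_{6} — sig = (3;(1,1,1))
  P = {3,5,8}:  v_{3} + v_{5} + v_{8} = v_{0} + 2·v_{1} + v_{9} — sig = (3;(1,1,2))
  P = {0,3,4,6}:  v_{0} + v_{3} + v_{4} + v_{6} = 0 — sig = (4;())
  P = {0,1,4,9}:  v_{0} + v_{1} + v_{4} + v_{9} = v_{5} — sig = (4;(1))
  P = {0,2,4,6,8}:  v_{0} + v_{2} + v_{4} + v_{6} + v_{8} = v_{7} — sig = (5;(1))

so the primitive-relation signature multiset is
    (2;(1,1))
    (2;(1,1,2))
    (2;(1,1,2,3))
    (2;(1,2))
    (2;(2,2,2))
    (3;(1))
    (3;(1))
    (3;(1))
    (3;(1,1))
    (3;(1,1))
    (3;(1,1,1))
    (3;(1,1,2))
    (4;())
    (4;(1))
    (5;(1))
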